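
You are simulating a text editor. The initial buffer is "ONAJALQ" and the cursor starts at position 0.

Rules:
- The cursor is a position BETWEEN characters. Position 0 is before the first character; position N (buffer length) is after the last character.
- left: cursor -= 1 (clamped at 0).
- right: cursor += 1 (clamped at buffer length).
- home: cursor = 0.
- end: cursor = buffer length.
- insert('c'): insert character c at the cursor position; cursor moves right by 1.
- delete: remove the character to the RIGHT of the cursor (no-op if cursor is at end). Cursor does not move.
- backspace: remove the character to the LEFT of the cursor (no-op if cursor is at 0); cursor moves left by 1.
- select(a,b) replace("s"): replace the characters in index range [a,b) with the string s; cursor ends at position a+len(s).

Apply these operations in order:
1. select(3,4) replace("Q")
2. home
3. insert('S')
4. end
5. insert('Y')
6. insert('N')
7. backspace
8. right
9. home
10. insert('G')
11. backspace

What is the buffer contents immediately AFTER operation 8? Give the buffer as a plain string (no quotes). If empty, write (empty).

After op 1 (select(3,4) replace("Q")): buf='ONAQALQ' cursor=4
After op 2 (home): buf='ONAQALQ' cursor=0
After op 3 (insert('S')): buf='SONAQALQ' cursor=1
After op 4 (end): buf='SONAQALQ' cursor=8
After op 5 (insert('Y')): buf='SONAQALQY' cursor=9
After op 6 (insert('N')): buf='SONAQALQYN' cursor=10
After op 7 (backspace): buf='SONAQALQY' cursor=9
After op 8 (right): buf='SONAQALQY' cursor=9

Answer: SONAQALQY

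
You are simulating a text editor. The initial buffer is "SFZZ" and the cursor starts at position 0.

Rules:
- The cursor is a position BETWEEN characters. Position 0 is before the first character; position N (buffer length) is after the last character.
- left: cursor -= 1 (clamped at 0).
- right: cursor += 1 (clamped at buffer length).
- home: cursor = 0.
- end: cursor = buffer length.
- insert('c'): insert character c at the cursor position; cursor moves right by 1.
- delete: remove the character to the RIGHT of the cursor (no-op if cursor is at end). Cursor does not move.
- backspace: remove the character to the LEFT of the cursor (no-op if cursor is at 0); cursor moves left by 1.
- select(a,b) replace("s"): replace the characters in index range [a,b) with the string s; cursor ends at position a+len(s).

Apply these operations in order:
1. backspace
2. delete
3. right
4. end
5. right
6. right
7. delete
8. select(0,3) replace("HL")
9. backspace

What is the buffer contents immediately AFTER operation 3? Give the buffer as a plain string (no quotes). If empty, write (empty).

After op 1 (backspace): buf='SFZZ' cursor=0
After op 2 (delete): buf='FZZ' cursor=0
After op 3 (right): buf='FZZ' cursor=1

Answer: FZZ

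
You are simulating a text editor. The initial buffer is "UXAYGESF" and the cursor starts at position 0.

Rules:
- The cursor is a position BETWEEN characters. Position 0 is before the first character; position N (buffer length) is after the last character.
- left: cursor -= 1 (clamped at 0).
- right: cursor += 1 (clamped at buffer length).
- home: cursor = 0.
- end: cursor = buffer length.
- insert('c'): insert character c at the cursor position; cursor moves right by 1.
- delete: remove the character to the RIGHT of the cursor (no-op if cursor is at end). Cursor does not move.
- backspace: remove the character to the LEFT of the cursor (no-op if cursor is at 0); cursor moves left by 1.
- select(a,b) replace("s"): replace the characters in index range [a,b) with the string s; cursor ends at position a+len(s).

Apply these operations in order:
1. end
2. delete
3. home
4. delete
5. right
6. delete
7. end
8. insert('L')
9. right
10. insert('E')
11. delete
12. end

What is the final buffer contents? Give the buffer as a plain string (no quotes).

Answer: XYGESFLE

Derivation:
After op 1 (end): buf='UXAYGESF' cursor=8
After op 2 (delete): buf='UXAYGESF' cursor=8
After op 3 (home): buf='UXAYGESF' cursor=0
After op 4 (delete): buf='XAYGESF' cursor=0
After op 5 (right): buf='XAYGESF' cursor=1
After op 6 (delete): buf='XYGESF' cursor=1
After op 7 (end): buf='XYGESF' cursor=6
After op 8 (insert('L')): buf='XYGESFL' cursor=7
After op 9 (right): buf='XYGESFL' cursor=7
After op 10 (insert('E')): buf='XYGESFLE' cursor=8
After op 11 (delete): buf='XYGESFLE' cursor=8
After op 12 (end): buf='XYGESFLE' cursor=8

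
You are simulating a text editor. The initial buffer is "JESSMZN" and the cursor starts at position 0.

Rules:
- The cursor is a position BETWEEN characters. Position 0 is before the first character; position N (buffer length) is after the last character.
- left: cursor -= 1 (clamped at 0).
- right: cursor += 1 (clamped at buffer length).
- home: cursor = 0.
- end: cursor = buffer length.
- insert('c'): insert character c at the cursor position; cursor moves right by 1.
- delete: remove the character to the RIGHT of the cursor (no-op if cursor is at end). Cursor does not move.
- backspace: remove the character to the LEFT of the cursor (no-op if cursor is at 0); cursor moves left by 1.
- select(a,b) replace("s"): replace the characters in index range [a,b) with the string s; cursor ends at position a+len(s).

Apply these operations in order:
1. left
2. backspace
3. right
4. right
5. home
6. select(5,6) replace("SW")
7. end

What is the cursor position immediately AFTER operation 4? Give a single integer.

After op 1 (left): buf='JESSMZN' cursor=0
After op 2 (backspace): buf='JESSMZN' cursor=0
After op 3 (right): buf='JESSMZN' cursor=1
After op 4 (right): buf='JESSMZN' cursor=2

Answer: 2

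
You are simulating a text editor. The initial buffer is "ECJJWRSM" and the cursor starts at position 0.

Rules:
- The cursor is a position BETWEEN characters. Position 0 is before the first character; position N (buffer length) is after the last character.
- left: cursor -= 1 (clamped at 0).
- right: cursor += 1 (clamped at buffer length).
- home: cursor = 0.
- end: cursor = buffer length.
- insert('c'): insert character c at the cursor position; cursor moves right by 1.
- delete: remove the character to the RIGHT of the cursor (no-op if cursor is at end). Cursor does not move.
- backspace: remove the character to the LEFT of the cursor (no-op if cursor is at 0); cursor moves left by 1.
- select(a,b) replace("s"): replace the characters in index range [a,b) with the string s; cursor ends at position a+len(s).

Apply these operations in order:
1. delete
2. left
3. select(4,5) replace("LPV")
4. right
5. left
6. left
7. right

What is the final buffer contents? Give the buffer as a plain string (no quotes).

Answer: CJJWLPVSM

Derivation:
After op 1 (delete): buf='CJJWRSM' cursor=0
After op 2 (left): buf='CJJWRSM' cursor=0
After op 3 (select(4,5) replace("LPV")): buf='CJJWLPVSM' cursor=7
After op 4 (right): buf='CJJWLPVSM' cursor=8
After op 5 (left): buf='CJJWLPVSM' cursor=7
After op 6 (left): buf='CJJWLPVSM' cursor=6
After op 7 (right): buf='CJJWLPVSM' cursor=7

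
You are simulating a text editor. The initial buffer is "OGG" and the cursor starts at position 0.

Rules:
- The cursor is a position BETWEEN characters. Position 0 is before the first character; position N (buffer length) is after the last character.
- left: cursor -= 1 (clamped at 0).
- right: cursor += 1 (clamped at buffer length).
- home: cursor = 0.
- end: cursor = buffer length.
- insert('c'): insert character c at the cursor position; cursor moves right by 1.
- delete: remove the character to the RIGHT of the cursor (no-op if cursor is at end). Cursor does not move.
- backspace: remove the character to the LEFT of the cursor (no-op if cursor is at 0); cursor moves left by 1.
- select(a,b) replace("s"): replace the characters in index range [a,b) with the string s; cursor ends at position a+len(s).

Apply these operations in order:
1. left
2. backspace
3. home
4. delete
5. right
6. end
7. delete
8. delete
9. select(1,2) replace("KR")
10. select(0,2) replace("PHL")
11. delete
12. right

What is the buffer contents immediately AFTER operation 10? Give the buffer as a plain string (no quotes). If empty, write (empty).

Answer: PHLR

Derivation:
After op 1 (left): buf='OGG' cursor=0
After op 2 (backspace): buf='OGG' cursor=0
After op 3 (home): buf='OGG' cursor=0
After op 4 (delete): buf='GG' cursor=0
After op 5 (right): buf='GG' cursor=1
After op 6 (end): buf='GG' cursor=2
After op 7 (delete): buf='GG' cursor=2
After op 8 (delete): buf='GG' cursor=2
After op 9 (select(1,2) replace("KR")): buf='GKR' cursor=3
After op 10 (select(0,2) replace("PHL")): buf='PHLR' cursor=3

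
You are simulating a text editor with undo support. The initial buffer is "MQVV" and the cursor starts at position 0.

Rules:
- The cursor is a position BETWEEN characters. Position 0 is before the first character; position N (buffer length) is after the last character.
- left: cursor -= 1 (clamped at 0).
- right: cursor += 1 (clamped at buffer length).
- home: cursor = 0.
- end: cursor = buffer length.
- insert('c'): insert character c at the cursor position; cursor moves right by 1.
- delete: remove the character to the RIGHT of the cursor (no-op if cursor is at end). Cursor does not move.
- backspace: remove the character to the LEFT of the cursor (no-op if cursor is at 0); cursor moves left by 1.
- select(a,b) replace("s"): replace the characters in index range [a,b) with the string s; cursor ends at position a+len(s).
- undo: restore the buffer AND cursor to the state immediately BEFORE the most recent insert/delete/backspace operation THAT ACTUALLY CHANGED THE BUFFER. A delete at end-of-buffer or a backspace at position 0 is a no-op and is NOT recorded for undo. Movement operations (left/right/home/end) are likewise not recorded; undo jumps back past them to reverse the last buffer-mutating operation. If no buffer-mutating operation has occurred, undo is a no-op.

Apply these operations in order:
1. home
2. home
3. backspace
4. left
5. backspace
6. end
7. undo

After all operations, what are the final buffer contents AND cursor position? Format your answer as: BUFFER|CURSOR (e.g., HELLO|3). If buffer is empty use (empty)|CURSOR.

Answer: MQVV|4

Derivation:
After op 1 (home): buf='MQVV' cursor=0
After op 2 (home): buf='MQVV' cursor=0
After op 3 (backspace): buf='MQVV' cursor=0
After op 4 (left): buf='MQVV' cursor=0
After op 5 (backspace): buf='MQVV' cursor=0
After op 6 (end): buf='MQVV' cursor=4
After op 7 (undo): buf='MQVV' cursor=4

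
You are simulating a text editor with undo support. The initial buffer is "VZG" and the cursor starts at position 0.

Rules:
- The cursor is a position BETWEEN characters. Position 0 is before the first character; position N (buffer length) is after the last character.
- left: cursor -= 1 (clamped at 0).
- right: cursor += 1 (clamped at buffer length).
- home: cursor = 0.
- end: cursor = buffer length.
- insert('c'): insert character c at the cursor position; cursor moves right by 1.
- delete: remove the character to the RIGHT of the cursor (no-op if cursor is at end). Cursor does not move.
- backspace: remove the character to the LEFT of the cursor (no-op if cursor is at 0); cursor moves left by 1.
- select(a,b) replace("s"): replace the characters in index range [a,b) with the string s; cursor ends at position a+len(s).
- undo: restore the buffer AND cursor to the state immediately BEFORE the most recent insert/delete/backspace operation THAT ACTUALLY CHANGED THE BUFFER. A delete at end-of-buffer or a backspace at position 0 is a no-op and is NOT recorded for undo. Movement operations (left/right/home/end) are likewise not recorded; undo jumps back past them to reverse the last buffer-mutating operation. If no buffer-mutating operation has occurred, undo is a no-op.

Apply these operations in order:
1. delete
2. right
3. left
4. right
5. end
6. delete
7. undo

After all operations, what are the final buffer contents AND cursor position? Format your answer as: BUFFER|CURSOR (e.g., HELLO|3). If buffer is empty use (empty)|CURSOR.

Answer: VZG|0

Derivation:
After op 1 (delete): buf='ZG' cursor=0
After op 2 (right): buf='ZG' cursor=1
After op 3 (left): buf='ZG' cursor=0
After op 4 (right): buf='ZG' cursor=1
After op 5 (end): buf='ZG' cursor=2
After op 6 (delete): buf='ZG' cursor=2
After op 7 (undo): buf='VZG' cursor=0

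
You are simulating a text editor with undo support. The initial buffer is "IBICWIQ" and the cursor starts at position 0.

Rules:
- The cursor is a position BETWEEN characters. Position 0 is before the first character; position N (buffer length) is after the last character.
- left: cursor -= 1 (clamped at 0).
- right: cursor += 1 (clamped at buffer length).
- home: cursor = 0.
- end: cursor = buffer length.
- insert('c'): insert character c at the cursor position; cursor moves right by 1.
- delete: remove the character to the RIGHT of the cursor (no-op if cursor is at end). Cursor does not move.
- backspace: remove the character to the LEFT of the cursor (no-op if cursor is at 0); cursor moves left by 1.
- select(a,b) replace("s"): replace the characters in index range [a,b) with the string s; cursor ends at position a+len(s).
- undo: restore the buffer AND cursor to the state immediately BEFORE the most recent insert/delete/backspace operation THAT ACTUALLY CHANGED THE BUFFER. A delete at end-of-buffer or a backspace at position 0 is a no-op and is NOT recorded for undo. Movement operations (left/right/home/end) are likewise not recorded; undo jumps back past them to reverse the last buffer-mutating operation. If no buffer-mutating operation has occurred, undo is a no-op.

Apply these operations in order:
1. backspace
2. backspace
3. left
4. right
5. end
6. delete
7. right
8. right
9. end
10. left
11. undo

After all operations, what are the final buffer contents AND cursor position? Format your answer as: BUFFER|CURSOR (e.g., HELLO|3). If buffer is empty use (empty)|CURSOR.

After op 1 (backspace): buf='IBICWIQ' cursor=0
After op 2 (backspace): buf='IBICWIQ' cursor=0
After op 3 (left): buf='IBICWIQ' cursor=0
After op 4 (right): buf='IBICWIQ' cursor=1
After op 5 (end): buf='IBICWIQ' cursor=7
After op 6 (delete): buf='IBICWIQ' cursor=7
After op 7 (right): buf='IBICWIQ' cursor=7
After op 8 (right): buf='IBICWIQ' cursor=7
After op 9 (end): buf='IBICWIQ' cursor=7
After op 10 (left): buf='IBICWIQ' cursor=6
After op 11 (undo): buf='IBICWIQ' cursor=6

Answer: IBICWIQ|6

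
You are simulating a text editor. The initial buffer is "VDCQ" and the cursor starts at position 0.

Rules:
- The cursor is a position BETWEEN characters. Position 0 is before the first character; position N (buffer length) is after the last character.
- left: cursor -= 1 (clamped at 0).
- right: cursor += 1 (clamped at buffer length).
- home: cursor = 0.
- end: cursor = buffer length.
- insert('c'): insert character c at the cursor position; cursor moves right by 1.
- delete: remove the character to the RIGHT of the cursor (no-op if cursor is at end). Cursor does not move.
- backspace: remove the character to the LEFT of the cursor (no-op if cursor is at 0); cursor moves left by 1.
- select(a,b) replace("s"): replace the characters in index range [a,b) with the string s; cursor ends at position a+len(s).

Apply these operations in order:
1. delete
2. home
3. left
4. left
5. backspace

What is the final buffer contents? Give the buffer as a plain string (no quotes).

Answer: DCQ

Derivation:
After op 1 (delete): buf='DCQ' cursor=0
After op 2 (home): buf='DCQ' cursor=0
After op 3 (left): buf='DCQ' cursor=0
After op 4 (left): buf='DCQ' cursor=0
After op 5 (backspace): buf='DCQ' cursor=0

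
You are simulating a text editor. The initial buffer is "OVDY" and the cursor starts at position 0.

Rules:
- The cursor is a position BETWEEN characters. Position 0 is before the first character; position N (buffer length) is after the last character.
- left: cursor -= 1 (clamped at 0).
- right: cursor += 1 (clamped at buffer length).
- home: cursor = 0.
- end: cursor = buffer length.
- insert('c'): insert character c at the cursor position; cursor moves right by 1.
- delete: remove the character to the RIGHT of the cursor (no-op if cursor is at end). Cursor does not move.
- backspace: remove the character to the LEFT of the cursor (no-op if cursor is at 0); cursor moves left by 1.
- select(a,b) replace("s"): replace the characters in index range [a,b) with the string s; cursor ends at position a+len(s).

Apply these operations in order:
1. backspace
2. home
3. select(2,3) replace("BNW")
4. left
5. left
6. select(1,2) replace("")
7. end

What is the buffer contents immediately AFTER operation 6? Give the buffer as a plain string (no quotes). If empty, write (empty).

After op 1 (backspace): buf='OVDY' cursor=0
After op 2 (home): buf='OVDY' cursor=0
After op 3 (select(2,3) replace("BNW")): buf='OVBNWY' cursor=5
After op 4 (left): buf='OVBNWY' cursor=4
After op 5 (left): buf='OVBNWY' cursor=3
After op 6 (select(1,2) replace("")): buf='OBNWY' cursor=1

Answer: OBNWY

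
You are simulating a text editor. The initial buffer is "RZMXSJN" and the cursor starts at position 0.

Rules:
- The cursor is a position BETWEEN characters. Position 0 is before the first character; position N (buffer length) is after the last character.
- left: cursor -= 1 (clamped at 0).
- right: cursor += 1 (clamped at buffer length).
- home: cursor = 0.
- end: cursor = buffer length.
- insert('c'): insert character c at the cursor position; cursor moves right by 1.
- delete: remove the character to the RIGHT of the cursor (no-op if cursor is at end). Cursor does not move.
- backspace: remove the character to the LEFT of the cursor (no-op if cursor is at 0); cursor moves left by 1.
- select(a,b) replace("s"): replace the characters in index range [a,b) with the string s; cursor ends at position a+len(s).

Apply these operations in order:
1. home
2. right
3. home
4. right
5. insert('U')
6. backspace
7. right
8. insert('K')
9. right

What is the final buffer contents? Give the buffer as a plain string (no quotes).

Answer: RZKMXSJN

Derivation:
After op 1 (home): buf='RZMXSJN' cursor=0
After op 2 (right): buf='RZMXSJN' cursor=1
After op 3 (home): buf='RZMXSJN' cursor=0
After op 4 (right): buf='RZMXSJN' cursor=1
After op 5 (insert('U')): buf='RUZMXSJN' cursor=2
After op 6 (backspace): buf='RZMXSJN' cursor=1
After op 7 (right): buf='RZMXSJN' cursor=2
After op 8 (insert('K')): buf='RZKMXSJN' cursor=3
After op 9 (right): buf='RZKMXSJN' cursor=4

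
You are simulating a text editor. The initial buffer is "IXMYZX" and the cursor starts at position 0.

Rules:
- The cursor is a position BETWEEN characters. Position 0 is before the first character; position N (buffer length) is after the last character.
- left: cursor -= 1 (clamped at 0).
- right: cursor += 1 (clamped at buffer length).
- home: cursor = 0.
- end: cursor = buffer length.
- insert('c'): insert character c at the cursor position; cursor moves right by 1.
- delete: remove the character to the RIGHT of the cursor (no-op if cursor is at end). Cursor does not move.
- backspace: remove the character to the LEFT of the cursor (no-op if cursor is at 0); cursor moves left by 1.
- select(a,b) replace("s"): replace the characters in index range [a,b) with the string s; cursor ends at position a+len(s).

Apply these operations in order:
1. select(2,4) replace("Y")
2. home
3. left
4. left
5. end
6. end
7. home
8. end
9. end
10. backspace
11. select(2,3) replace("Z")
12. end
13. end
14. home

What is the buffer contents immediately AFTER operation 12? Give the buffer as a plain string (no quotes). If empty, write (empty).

Answer: IXZZ

Derivation:
After op 1 (select(2,4) replace("Y")): buf='IXYZX' cursor=3
After op 2 (home): buf='IXYZX' cursor=0
After op 3 (left): buf='IXYZX' cursor=0
After op 4 (left): buf='IXYZX' cursor=0
After op 5 (end): buf='IXYZX' cursor=5
After op 6 (end): buf='IXYZX' cursor=5
After op 7 (home): buf='IXYZX' cursor=0
After op 8 (end): buf='IXYZX' cursor=5
After op 9 (end): buf='IXYZX' cursor=5
After op 10 (backspace): buf='IXYZ' cursor=4
After op 11 (select(2,3) replace("Z")): buf='IXZZ' cursor=3
After op 12 (end): buf='IXZZ' cursor=4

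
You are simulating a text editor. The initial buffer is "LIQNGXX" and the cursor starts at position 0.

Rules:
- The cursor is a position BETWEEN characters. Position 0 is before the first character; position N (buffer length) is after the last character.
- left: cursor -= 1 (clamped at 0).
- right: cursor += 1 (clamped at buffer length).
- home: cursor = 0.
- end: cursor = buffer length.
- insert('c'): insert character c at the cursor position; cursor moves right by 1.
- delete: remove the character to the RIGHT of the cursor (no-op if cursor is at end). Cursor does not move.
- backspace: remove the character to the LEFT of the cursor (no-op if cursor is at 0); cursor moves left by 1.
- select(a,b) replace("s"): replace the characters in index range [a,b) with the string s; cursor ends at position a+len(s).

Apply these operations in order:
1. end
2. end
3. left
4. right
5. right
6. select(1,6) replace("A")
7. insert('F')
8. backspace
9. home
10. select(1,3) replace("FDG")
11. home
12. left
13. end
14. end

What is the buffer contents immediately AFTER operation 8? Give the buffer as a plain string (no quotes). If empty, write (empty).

After op 1 (end): buf='LIQNGXX' cursor=7
After op 2 (end): buf='LIQNGXX' cursor=7
After op 3 (left): buf='LIQNGXX' cursor=6
After op 4 (right): buf='LIQNGXX' cursor=7
After op 5 (right): buf='LIQNGXX' cursor=7
After op 6 (select(1,6) replace("A")): buf='LAX' cursor=2
After op 7 (insert('F')): buf='LAFX' cursor=3
After op 8 (backspace): buf='LAX' cursor=2

Answer: LAX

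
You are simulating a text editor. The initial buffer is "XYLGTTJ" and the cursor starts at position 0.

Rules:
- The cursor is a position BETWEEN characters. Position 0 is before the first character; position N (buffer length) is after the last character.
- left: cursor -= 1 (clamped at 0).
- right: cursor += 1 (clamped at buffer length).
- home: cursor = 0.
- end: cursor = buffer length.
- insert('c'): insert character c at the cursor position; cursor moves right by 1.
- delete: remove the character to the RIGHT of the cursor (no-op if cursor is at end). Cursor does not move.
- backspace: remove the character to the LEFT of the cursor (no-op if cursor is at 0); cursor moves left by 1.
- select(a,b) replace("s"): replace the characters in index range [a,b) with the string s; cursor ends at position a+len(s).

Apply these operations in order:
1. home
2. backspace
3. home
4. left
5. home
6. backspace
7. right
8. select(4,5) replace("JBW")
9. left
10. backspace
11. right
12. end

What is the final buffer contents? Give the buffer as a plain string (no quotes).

After op 1 (home): buf='XYLGTTJ' cursor=0
After op 2 (backspace): buf='XYLGTTJ' cursor=0
After op 3 (home): buf='XYLGTTJ' cursor=0
After op 4 (left): buf='XYLGTTJ' cursor=0
After op 5 (home): buf='XYLGTTJ' cursor=0
After op 6 (backspace): buf='XYLGTTJ' cursor=0
After op 7 (right): buf='XYLGTTJ' cursor=1
After op 8 (select(4,5) replace("JBW")): buf='XYLGJBWTJ' cursor=7
After op 9 (left): buf='XYLGJBWTJ' cursor=6
After op 10 (backspace): buf='XYLGJWTJ' cursor=5
After op 11 (right): buf='XYLGJWTJ' cursor=6
After op 12 (end): buf='XYLGJWTJ' cursor=8

Answer: XYLGJWTJ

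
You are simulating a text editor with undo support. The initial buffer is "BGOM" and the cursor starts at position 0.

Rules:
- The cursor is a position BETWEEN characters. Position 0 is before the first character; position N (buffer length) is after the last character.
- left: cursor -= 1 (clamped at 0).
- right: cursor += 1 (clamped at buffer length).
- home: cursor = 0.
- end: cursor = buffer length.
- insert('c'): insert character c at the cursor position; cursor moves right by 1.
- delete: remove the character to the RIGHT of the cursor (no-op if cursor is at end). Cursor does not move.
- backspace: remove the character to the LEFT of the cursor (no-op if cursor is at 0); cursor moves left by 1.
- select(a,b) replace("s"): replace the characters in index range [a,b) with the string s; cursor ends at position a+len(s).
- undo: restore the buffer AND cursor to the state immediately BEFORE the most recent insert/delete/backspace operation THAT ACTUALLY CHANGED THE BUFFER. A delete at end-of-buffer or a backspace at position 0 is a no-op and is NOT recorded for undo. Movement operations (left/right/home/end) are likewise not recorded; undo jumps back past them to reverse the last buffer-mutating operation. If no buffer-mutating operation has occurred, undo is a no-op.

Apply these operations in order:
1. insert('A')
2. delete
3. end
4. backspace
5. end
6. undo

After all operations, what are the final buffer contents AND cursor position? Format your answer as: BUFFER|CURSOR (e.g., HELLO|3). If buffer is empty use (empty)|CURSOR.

Answer: AGOM|4

Derivation:
After op 1 (insert('A')): buf='ABGOM' cursor=1
After op 2 (delete): buf='AGOM' cursor=1
After op 3 (end): buf='AGOM' cursor=4
After op 4 (backspace): buf='AGO' cursor=3
After op 5 (end): buf='AGO' cursor=3
After op 6 (undo): buf='AGOM' cursor=4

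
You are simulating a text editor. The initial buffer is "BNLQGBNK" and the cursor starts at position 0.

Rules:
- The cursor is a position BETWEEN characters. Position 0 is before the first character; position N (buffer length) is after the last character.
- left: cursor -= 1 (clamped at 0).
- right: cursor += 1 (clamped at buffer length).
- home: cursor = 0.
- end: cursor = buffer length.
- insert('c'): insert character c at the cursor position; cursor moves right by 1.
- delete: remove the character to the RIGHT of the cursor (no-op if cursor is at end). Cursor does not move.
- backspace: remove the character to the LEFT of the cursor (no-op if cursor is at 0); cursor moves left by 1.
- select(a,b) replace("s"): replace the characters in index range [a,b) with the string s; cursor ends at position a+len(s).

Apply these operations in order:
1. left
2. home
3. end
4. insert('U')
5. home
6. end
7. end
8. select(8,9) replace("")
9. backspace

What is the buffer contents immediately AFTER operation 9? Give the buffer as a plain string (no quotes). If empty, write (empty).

Answer: BNLQGBN

Derivation:
After op 1 (left): buf='BNLQGBNK' cursor=0
After op 2 (home): buf='BNLQGBNK' cursor=0
After op 3 (end): buf='BNLQGBNK' cursor=8
After op 4 (insert('U')): buf='BNLQGBNKU' cursor=9
After op 5 (home): buf='BNLQGBNKU' cursor=0
After op 6 (end): buf='BNLQGBNKU' cursor=9
After op 7 (end): buf='BNLQGBNKU' cursor=9
After op 8 (select(8,9) replace("")): buf='BNLQGBNK' cursor=8
After op 9 (backspace): buf='BNLQGBN' cursor=7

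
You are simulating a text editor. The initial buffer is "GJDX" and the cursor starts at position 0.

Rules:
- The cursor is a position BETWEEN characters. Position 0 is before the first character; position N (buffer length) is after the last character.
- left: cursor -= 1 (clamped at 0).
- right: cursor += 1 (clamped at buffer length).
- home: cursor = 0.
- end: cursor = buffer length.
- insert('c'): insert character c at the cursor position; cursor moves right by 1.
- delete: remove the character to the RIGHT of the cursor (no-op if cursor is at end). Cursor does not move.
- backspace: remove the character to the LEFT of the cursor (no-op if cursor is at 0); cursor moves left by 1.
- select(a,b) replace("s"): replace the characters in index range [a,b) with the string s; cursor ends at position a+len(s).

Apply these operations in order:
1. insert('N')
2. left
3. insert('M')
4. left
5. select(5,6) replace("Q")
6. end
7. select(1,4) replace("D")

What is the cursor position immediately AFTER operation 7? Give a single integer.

After op 1 (insert('N')): buf='NGJDX' cursor=1
After op 2 (left): buf='NGJDX' cursor=0
After op 3 (insert('M')): buf='MNGJDX' cursor=1
After op 4 (left): buf='MNGJDX' cursor=0
After op 5 (select(5,6) replace("Q")): buf='MNGJDQ' cursor=6
After op 6 (end): buf='MNGJDQ' cursor=6
After op 7 (select(1,4) replace("D")): buf='MDDQ' cursor=2

Answer: 2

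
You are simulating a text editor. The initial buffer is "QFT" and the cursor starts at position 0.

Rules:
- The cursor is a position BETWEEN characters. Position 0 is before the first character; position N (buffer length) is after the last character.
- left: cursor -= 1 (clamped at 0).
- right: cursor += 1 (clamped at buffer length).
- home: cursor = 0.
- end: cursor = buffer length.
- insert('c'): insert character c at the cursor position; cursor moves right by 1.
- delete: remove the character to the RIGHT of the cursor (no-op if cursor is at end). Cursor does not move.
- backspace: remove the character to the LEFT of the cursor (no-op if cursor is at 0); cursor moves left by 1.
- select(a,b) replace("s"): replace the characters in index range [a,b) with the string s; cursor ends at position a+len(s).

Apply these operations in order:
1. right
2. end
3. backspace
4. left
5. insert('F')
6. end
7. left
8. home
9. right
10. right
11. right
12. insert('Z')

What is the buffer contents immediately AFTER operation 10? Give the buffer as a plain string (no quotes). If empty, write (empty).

After op 1 (right): buf='QFT' cursor=1
After op 2 (end): buf='QFT' cursor=3
After op 3 (backspace): buf='QF' cursor=2
After op 4 (left): buf='QF' cursor=1
After op 5 (insert('F')): buf='QFF' cursor=2
After op 6 (end): buf='QFF' cursor=3
After op 7 (left): buf='QFF' cursor=2
After op 8 (home): buf='QFF' cursor=0
After op 9 (right): buf='QFF' cursor=1
After op 10 (right): buf='QFF' cursor=2

Answer: QFF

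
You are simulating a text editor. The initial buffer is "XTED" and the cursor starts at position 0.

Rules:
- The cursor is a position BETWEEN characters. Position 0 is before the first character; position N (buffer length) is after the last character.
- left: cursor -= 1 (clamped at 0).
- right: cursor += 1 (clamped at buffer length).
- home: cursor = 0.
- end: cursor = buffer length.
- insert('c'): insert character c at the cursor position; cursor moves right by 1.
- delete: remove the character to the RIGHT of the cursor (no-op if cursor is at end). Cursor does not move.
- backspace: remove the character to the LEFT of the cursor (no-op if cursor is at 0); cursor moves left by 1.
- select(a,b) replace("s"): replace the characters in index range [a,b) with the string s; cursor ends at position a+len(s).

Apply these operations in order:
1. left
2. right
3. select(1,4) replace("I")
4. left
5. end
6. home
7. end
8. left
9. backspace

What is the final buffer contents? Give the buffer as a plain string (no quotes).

Answer: I

Derivation:
After op 1 (left): buf='XTED' cursor=0
After op 2 (right): buf='XTED' cursor=1
After op 3 (select(1,4) replace("I")): buf='XI' cursor=2
After op 4 (left): buf='XI' cursor=1
After op 5 (end): buf='XI' cursor=2
After op 6 (home): buf='XI' cursor=0
After op 7 (end): buf='XI' cursor=2
After op 8 (left): buf='XI' cursor=1
After op 9 (backspace): buf='I' cursor=0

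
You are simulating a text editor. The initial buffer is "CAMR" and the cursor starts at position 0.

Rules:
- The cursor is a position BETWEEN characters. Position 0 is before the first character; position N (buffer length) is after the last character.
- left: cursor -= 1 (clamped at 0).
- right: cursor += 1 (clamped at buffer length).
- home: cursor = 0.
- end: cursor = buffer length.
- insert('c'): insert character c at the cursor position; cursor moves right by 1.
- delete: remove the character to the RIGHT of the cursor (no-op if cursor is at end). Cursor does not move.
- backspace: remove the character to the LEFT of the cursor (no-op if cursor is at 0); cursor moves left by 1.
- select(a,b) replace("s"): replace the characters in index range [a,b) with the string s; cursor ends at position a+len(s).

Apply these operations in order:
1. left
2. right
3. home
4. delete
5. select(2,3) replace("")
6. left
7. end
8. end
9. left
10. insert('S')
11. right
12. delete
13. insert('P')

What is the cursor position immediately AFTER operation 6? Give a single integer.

Answer: 1

Derivation:
After op 1 (left): buf='CAMR' cursor=0
After op 2 (right): buf='CAMR' cursor=1
After op 3 (home): buf='CAMR' cursor=0
After op 4 (delete): buf='AMR' cursor=0
After op 5 (select(2,3) replace("")): buf='AM' cursor=2
After op 6 (left): buf='AM' cursor=1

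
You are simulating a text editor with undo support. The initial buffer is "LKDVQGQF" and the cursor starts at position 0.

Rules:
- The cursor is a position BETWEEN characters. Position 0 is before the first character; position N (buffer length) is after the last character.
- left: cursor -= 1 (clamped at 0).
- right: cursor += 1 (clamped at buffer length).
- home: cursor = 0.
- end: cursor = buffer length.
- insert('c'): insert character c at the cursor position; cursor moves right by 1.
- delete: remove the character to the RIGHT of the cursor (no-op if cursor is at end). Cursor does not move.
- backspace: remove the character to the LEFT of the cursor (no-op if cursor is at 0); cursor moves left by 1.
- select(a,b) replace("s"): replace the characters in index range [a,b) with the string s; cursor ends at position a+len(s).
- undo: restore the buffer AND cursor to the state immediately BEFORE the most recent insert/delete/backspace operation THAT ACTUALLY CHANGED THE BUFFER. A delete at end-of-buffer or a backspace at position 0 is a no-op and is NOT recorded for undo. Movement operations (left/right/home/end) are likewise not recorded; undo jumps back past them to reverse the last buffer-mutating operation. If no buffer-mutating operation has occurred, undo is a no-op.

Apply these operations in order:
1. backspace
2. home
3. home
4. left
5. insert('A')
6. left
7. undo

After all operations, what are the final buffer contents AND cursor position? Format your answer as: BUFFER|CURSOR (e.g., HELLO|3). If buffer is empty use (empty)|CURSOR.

After op 1 (backspace): buf='LKDVQGQF' cursor=0
After op 2 (home): buf='LKDVQGQF' cursor=0
After op 3 (home): buf='LKDVQGQF' cursor=0
After op 4 (left): buf='LKDVQGQF' cursor=0
After op 5 (insert('A')): buf='ALKDVQGQF' cursor=1
After op 6 (left): buf='ALKDVQGQF' cursor=0
After op 7 (undo): buf='LKDVQGQF' cursor=0

Answer: LKDVQGQF|0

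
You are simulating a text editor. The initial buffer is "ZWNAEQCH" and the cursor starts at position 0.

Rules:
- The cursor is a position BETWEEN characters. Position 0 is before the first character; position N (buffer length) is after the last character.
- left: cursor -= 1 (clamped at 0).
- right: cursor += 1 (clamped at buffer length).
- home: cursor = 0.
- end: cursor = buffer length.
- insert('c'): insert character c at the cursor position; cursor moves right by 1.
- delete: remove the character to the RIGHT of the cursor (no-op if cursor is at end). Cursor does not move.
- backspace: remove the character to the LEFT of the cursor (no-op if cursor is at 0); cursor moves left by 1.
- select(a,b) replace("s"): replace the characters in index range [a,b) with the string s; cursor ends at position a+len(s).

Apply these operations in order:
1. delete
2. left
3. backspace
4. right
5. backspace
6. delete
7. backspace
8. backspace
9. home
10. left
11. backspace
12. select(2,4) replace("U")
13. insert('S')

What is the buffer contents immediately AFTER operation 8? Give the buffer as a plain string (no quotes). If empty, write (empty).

Answer: AEQCH

Derivation:
After op 1 (delete): buf='WNAEQCH' cursor=0
After op 2 (left): buf='WNAEQCH' cursor=0
After op 3 (backspace): buf='WNAEQCH' cursor=0
After op 4 (right): buf='WNAEQCH' cursor=1
After op 5 (backspace): buf='NAEQCH' cursor=0
After op 6 (delete): buf='AEQCH' cursor=0
After op 7 (backspace): buf='AEQCH' cursor=0
After op 8 (backspace): buf='AEQCH' cursor=0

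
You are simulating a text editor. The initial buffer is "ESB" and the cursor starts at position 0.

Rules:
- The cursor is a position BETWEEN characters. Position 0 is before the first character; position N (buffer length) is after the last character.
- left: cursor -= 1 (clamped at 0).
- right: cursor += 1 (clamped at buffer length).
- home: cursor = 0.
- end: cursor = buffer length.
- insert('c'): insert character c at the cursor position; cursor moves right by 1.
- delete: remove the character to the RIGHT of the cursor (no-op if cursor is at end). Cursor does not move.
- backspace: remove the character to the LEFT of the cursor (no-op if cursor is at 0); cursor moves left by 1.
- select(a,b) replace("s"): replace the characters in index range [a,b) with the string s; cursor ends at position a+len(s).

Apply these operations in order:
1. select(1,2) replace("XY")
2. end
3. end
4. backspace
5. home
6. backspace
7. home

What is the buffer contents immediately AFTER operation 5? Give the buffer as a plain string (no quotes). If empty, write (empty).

After op 1 (select(1,2) replace("XY")): buf='EXYB' cursor=3
After op 2 (end): buf='EXYB' cursor=4
After op 3 (end): buf='EXYB' cursor=4
After op 4 (backspace): buf='EXY' cursor=3
After op 5 (home): buf='EXY' cursor=0

Answer: EXY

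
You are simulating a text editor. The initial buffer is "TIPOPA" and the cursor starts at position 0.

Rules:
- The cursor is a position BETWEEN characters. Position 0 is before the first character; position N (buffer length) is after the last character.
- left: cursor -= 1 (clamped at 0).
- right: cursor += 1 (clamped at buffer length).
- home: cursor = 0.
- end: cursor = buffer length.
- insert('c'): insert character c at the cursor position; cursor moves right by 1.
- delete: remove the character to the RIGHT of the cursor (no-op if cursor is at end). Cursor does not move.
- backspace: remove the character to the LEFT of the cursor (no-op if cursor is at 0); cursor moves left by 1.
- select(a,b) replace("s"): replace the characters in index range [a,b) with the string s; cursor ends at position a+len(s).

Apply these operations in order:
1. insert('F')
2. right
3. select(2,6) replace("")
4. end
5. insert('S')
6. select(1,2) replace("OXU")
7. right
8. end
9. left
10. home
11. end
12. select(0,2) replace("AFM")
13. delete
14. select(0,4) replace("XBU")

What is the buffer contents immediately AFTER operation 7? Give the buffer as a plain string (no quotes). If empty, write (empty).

Answer: FOXUAS

Derivation:
After op 1 (insert('F')): buf='FTIPOPA' cursor=1
After op 2 (right): buf='FTIPOPA' cursor=2
After op 3 (select(2,6) replace("")): buf='FTA' cursor=2
After op 4 (end): buf='FTA' cursor=3
After op 5 (insert('S')): buf='FTAS' cursor=4
After op 6 (select(1,2) replace("OXU")): buf='FOXUAS' cursor=4
After op 7 (right): buf='FOXUAS' cursor=5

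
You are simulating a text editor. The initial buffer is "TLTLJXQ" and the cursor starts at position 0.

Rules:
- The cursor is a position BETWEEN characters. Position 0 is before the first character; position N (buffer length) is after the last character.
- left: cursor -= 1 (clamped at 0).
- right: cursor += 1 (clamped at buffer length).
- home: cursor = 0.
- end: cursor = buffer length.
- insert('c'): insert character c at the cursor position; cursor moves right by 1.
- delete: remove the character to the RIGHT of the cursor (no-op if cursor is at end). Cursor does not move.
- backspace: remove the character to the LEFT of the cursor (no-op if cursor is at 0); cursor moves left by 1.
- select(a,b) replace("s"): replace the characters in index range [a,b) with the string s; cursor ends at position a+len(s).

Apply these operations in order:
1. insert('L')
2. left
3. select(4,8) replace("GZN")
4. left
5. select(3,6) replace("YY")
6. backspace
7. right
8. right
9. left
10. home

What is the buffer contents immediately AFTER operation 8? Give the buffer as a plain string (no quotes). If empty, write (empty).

Answer: LTLYN

Derivation:
After op 1 (insert('L')): buf='LTLTLJXQ' cursor=1
After op 2 (left): buf='LTLTLJXQ' cursor=0
After op 3 (select(4,8) replace("GZN")): buf='LTLTGZN' cursor=7
After op 4 (left): buf='LTLTGZN' cursor=6
After op 5 (select(3,6) replace("YY")): buf='LTLYYN' cursor=5
After op 6 (backspace): buf='LTLYN' cursor=4
After op 7 (right): buf='LTLYN' cursor=5
After op 8 (right): buf='LTLYN' cursor=5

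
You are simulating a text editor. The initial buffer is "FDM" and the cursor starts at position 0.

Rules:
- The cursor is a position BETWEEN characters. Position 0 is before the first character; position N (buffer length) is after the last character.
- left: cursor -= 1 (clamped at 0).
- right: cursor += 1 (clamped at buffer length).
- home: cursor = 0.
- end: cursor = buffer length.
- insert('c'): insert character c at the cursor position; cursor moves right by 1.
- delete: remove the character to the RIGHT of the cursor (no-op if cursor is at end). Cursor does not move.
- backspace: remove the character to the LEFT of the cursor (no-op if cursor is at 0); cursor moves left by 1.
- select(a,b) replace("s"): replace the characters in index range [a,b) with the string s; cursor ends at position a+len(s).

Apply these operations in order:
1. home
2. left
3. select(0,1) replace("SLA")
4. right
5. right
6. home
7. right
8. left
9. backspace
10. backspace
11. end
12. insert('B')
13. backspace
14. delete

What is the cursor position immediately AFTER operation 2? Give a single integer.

After op 1 (home): buf='FDM' cursor=0
After op 2 (left): buf='FDM' cursor=0

Answer: 0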